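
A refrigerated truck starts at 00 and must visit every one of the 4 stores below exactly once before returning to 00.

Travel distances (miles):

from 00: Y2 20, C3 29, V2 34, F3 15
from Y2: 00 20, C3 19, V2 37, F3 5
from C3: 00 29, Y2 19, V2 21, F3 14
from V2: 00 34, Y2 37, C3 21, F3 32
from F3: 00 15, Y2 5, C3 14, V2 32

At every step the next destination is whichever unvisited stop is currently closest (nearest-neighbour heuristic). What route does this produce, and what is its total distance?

00 → [F3:15 / Y2:20 / C3:29 / V2:34] → F3 (15)
F3 → [Y2:5 / C3:14 / V2:32] → Y2 (5)
Y2 → [C3:19 / V2:37] → C3 (19)
C3 → [V2:21] → V2 (21)
Return V2→00: 34.
Total = 15 + 5 + 19 + 21 + 34 = 94.

Total distance 94 miles via the nearest-neighbour route 00 → F3 → Y2 → C3 → V2 → 00.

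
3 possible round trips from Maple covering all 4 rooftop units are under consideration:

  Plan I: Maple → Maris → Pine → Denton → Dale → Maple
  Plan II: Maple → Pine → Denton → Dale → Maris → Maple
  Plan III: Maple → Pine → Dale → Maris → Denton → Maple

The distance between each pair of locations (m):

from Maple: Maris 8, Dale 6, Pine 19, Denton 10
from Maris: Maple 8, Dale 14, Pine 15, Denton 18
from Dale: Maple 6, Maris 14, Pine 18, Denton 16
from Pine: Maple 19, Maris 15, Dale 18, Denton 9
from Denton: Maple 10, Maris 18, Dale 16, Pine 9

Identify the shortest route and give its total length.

54 m — Plan I is the shortest.

Plan I: 8 + 15 + 9 + 16 + 6 = 54
Plan II: 19 + 9 + 16 + 14 + 8 = 66
Plan III: 19 + 18 + 14 + 18 + 10 = 79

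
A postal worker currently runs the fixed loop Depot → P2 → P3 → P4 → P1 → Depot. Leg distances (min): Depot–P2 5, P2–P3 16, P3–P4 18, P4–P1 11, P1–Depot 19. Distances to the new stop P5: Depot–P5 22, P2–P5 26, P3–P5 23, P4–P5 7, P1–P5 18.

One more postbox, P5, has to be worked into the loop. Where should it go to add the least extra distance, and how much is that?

Adding 12 min by placing P5 on the P3–P4 leg.

Insertion cost between consecutive stops i–j is d(i,P5) + d(P5,j) − d(i,j):
  between Depot and P2: 22 + 26 − 5 = 43
  between P2 and P3: 26 + 23 − 16 = 33
  between P3 and P4: 23 + 7 − 18 = 12
  between P4 and P1: 7 + 18 − 11 = 14
  between P1 and Depot: 18 + 22 − 19 = 21
Cheapest insertion is between P3 and P4, adding 12.
New total = 69 + 12 = 81.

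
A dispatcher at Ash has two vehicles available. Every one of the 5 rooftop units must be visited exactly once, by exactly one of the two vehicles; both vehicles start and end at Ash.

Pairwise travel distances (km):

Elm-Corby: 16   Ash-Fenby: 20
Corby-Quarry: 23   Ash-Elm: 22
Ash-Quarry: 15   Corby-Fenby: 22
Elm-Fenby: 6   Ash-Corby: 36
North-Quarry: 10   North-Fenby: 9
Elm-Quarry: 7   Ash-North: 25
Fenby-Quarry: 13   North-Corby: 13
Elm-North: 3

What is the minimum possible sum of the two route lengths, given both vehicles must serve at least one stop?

Check every non-empty split of the stops between the two vehicles; for each half take its own optimal tour:
  {Elm} + {North, Corby, Fenby, Quarry}: 44 + 80 = 124
  {North} + {Elm, Corby, Fenby, Quarry}: 50 + 80 = 130
  {Elm, North} + {Corby, Fenby, Quarry}: 50 + 80 = 130
  {Corby} + {Elm, North, Fenby, Quarry}: 72 + 54 = 126
  {Elm, Corby} + {North, Fenby, Quarry}: 74 + 54 = 128
  {North, Corby} + {Elm, Fenby, Quarry}: 74 + 48 = 122
  … (15 splits in total)
  {Elm, North, Corby, Fenby} + {Quarry}: 78 + 30 = 108  ← best
Best: vehicle 1 Ash → Corby → North → Elm → Fenby → Ash = 78; vehicle 2 Ash → Quarry → Ash = 30; combined 108.

108 km — the smallest possible combined total.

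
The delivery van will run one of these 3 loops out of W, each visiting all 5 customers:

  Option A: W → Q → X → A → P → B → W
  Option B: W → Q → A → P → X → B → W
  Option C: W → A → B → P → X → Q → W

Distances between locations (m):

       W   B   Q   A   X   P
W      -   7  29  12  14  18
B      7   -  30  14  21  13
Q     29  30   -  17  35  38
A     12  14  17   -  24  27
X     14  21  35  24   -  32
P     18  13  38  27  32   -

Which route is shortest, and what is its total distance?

Option A: 29 + 35 + 24 + 27 + 13 + 7 = 135
Option B: 29 + 17 + 27 + 32 + 21 + 7 = 133
Option C: 12 + 14 + 13 + 32 + 35 + 29 = 135

Shortest is Option B, total 133 m.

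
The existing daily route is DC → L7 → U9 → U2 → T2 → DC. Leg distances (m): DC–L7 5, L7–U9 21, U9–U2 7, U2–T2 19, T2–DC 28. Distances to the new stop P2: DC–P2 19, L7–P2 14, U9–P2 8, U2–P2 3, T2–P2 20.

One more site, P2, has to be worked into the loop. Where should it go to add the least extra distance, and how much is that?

Insertion cost between consecutive stops i–j is d(i,P2) + d(P2,j) − d(i,j):
  between DC and L7: 19 + 14 − 5 = 28
  between L7 and U9: 14 + 8 − 21 = 1
  between U9 and U2: 8 + 3 − 7 = 4
  between U2 and T2: 3 + 20 − 19 = 4
  between T2 and DC: 20 + 19 − 28 = 11
Cheapest insertion is between L7 and U9, adding 1.
New total = 80 + 1 = 81.

Adding 1 m by placing P2 on the L7–U9 leg.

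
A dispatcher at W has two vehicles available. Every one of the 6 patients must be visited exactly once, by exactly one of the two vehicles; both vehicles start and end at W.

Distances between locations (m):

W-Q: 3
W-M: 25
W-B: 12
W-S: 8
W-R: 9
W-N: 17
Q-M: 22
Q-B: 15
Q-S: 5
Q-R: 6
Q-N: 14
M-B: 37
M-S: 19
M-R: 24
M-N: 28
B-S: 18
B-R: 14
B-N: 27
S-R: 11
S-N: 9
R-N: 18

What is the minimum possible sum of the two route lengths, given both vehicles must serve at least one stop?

There are 2^5 − 1 = 31 ways to divide the 6 stops into two non-empty groups. For each, the best each vehicle can do is its own shortest tour through its group:
  {Q} + {M, B, S, R, N}: 6 + 95 = 101
  {M} + {Q, B, S, R, N}: 50 + 61 = 111
  {Q, M} + {B, S, R, N}: 50 + 61 = 111
  {B} + {Q, M, S, R, N}: 24 + 78 = 102
  {Q, B} + {M, S, R, N}: 30 + 78 = 108
  {M, B} + {Q, S, R, N}: 74 + 44 = 118
  … (31 splits in total)
Best: vehicle 1 W → Q → W = 6; vehicle 2 W → B → R → M → S → N → W = 95; combined 101.

Minimum combined distance: 101 m.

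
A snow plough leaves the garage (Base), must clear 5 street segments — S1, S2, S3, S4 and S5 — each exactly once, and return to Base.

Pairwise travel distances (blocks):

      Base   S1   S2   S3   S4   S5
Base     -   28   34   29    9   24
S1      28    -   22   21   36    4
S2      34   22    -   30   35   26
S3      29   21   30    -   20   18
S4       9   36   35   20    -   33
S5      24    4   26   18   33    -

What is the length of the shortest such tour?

Base-S1-S2-S3-S4-S5-Base: 28+22+30+20+33+24 = 157
Base-S1-S2-S3-S5-S4-Base: 28+22+30+18+33+9 = 140
Base-S1-S2-S4-S3-S5-Base: 28+22+35+20+18+24 = 147
Base-S1-S2-S4-S5-S3-Base: 28+22+35+33+18+29 = 165
Base-S1-S2-S5-S3-S4-Base: 28+22+26+18+20+9 = 123
Base-S1-S2-S5-S4-S3-Base: 28+22+26+33+20+29 = 158
Base-S1-S3-S2-S4-S5-Base: 28+21+30+35+33+24 = 171
Base-S1-S3-S2-S5-S4-Base: 28+21+30+26+33+9 = 147
Base-S1-S3-S4-S2-S5-Base: 28+21+20+35+26+24 = 154
Base-S1-S3-S4-S5-S2-Base: 28+21+20+33+26+34 = 162
Base-S1-S3-S5-S2-S4-Base: 28+21+18+26+35+9 = 137
Base-S1-S3-S5-S4-S2-Base: 28+21+18+33+35+34 = 169
Base-S1-S4-S2-S3-S5-Base: 28+36+35+30+18+24 = 171
Base-S1-S4-S2-S5-S3-Base: 28+36+35+26+18+29 = 172
… (46 more)
Base-S2-S1-S5-S3-S4-Base: 34+22+4+18+20+9 = 107  ← best
The minimum is 107.
One optimal route: Base → S2 → S1 → S5 → S3 → S4 → Base (or its reverse).

Minimum total distance: 107 blocks.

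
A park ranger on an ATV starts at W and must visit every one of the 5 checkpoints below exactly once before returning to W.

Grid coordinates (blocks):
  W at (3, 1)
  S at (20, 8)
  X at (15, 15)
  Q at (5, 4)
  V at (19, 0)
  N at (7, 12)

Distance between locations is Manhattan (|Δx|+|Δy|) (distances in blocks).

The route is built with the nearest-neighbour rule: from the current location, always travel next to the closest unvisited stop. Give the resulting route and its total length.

At W the remaining stops are Q 5, N 15, V 17, S 24, X 26; go to Q.
At Q the remaining stops are N 10, V 18, S 19, X 21; go to N.
At N the remaining stops are X 11, S 17, V 24; go to X.
At X the remaining stops are S 12, V 19; go to S.
At S the remaining stops are V 9; go to V.
Return V→W: 17.
Total = 5 + 10 + 11 + 12 + 9 + 17 = 64.

Nearest-neighbour total = 64 blocks; route W → Q → N → X → S → V → W.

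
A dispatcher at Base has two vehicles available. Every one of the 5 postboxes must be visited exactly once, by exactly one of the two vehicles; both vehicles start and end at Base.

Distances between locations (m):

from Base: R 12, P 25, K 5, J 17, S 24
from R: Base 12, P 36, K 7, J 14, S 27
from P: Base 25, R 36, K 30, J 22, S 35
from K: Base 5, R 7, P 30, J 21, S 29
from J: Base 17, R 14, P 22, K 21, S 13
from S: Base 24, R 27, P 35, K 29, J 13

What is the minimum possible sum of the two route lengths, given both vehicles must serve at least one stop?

108 m — the smallest possible combined total.

Check every non-empty split of the stops between the two vehicles; for each half take its own optimal tour:
  {R} + {P, K, J, S}: 24 + 94 = 118
  {P} + {R, K, J, S}: 50 + 63 = 113
  {R, P} + {K, J, S}: 73 + 63 = 136
  {K} + {R, P, J, S}: 10 + 99 = 109
  {R, K} + {P, J, S}: 24 + 84 = 108
  {P, K} + {R, J, S}: 60 + 63 = 123
  … (15 splits in total)
Best: vehicle 1 Base → R → K → Base = 24; vehicle 2 Base → P → J → S → Base = 84; combined 108.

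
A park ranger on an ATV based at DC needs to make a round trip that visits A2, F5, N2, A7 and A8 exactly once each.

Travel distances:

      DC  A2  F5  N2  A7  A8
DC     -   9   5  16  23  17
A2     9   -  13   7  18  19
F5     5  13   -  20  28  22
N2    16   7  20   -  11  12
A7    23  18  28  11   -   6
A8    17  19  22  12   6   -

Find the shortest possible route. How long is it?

DC→A2→F5→N2→A7→A8→DC: 9+13+20+11+6+17 = 76
DC→A2→F5→N2→A8→A7→DC: 9+13+20+12+6+23 = 83
DC→A2→F5→A7→N2→A8→DC: 9+13+28+11+12+17 = 90
DC→A2→F5→A7→A8→N2→DC: 9+13+28+6+12+16 = 84
DC→A2→F5→A8→N2→A7→DC: 9+13+22+12+11+23 = 90
DC→A2→F5→A8→A7→N2→DC: 9+13+22+6+11+16 = 77
DC→A2→N2→F5→A7→A8→DC: 9+7+20+28+6+17 = 87
DC→A2→N2→F5→A8→A7→DC: 9+7+20+22+6+23 = 87
DC→A2→N2→A7→F5→A8→DC: 9+7+11+28+22+17 = 94
DC→A2→N2→A7→A8→F5→DC: 9+7+11+6+22+5 = 60
DC→A2→N2→A8→F5→A7→DC: 9+7+12+22+28+23 = 101
DC→A2→N2→A8→A7→F5→DC: 9+7+12+6+28+5 = 67
DC→A2→A7→F5→N2→A8→DC: 9+18+28+20+12+17 = 104
DC→A2→A7→F5→A8→N2→DC: 9+18+28+22+12+16 = 105
… (46 more)
DC→F5→A2→N2→A7→A8→DC: 5+13+7+11+6+17 = 59  ← best
The minimum is 59.
One optimal route: DC → F5 → A2 → N2 → A7 → A8 → DC (or its reverse).

Minimum total distance: 59.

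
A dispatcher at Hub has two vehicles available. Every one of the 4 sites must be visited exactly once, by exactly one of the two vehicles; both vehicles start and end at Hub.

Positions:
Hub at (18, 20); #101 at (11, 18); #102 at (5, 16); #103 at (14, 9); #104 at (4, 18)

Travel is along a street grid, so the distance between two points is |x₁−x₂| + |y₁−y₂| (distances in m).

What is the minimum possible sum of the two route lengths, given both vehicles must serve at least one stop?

Try each way of splitting the stops between the two vehicles (each non-empty) and, for each split, find the best tour for each vehicle:
  {#101} + {#102, #103, #104}: 18 + 50 = 68
  {#102} + {#101, #103, #104}: 34 + 50 = 84
  {#101, #102} + {#103, #104}: 34 + 50 = 84
  {#103} + {#101, #102, #104}: 30 + 36 = 66
  {#101, #103} + {#102, #104}: 36 + 36 = 72
  {#102, #103} + {#101, #104}: 48 + 32 = 80
  … (7 splits in total)
Best: vehicle 1 Hub → #103 → Hub = 30; vehicle 2 Hub → #101 → #102 → #104 → Hub = 36; combined 66.

66 m — the smallest possible combined total.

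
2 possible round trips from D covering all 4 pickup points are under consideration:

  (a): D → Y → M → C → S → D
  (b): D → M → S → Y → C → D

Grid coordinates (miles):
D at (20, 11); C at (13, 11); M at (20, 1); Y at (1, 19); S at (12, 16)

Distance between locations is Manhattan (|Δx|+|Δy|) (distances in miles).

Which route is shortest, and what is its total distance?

74 miles — (b) is the shortest.

(a): 27 + 37 + 17 + 6 + 13 = 100
(b): 10 + 23 + 14 + 20 + 7 = 74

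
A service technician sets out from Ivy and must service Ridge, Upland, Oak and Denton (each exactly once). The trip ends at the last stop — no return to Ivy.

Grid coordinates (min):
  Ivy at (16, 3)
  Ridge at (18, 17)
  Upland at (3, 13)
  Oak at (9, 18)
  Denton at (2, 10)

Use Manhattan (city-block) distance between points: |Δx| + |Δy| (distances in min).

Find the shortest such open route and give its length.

Minimum one-way distance = 41 min.

There are 4! = 24 possible orderings.
Ivy→Ridge→Upland→Oak→Denton: 16+19+11+15 = 61
Ivy→Ridge→Upland→Denton→Oak: 16+19+4+15 = 54
Ivy→Ridge→Oak→Upland→Denton: 16+10+11+4 = 41
Ivy→Ridge→Oak→Denton→Upland: 16+10+15+4 = 45
Ivy→Ridge→Denton→Upland→Oak: 16+23+4+11 = 54
Ivy→Ridge→Denton→Oak→Upland: 16+23+15+11 = 65
Ivy→Upland→Ridge→Oak→Denton: 23+19+10+15 = 67
Ivy→Upland→Ridge→Denton→Oak: 23+19+23+15 = 80
Ivy→Upland→Oak→Ridge→Denton: 23+11+10+23 = 67
Ivy→Upland→Oak→Denton→Ridge: 23+11+15+23 = 72
Ivy→Upland→Denton→Ridge→Oak: 23+4+23+10 = 60
Ivy→Upland→Denton→Oak→Ridge: 23+4+15+10 = 52
Ivy→Oak→Ridge→Upland→Denton: 22+10+19+4 = 55
Ivy→Oak→Ridge→Denton→Upland: 22+10+23+4 = 59
… (10 more)
The minimum is 41.
One shortest path: Ivy → Ridge → Oak → Upland → Denton.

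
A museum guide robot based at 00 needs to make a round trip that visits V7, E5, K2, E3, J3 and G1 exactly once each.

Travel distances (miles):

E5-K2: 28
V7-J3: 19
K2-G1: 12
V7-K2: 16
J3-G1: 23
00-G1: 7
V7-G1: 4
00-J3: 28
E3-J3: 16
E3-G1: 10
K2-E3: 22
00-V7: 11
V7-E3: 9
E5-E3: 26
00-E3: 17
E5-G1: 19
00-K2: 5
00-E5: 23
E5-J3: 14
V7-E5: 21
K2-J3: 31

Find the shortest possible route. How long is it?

00 → V7 → E5 → K2 → E3 → J3 → G1 → 00: 11+21+28+22+16+23+7 = 128
00 → V7 → E5 → K2 → E3 → G1 → J3 → 00: 11+21+28+22+10+23+28 = 143
00 → V7 → E5 → K2 → J3 → E3 → G1 → 00: 11+21+28+31+16+10+7 = 124
00 → V7 → E5 → K2 → J3 → G1 → E3 → 00: 11+21+28+31+23+10+17 = 141
00 → V7 → E5 → K2 → G1 → E3 → J3 → 00: 11+21+28+12+10+16+28 = 126
00 → V7 → E5 → K2 → G1 → J3 → E3 → 00: 11+21+28+12+23+16+17 = 128
00 → V7 → E5 → E3 → K2 → J3 → G1 → 00: 11+21+26+22+31+23+7 = 141
00 → V7 → E5 → E3 → K2 → G1 → J3 → 00: 11+21+26+22+12+23+28 = 143
… (352 more)
00 → E5 → J3 → E3 → V7 → G1 → K2 → 00: 23+14+16+9+4+12+5 = 83  ← best
The minimum is 83.
One optimal route: 00 → E5 → J3 → E3 → V7 → G1 → K2 → 00 (or its reverse).

83 miles — the shortest possible round trip.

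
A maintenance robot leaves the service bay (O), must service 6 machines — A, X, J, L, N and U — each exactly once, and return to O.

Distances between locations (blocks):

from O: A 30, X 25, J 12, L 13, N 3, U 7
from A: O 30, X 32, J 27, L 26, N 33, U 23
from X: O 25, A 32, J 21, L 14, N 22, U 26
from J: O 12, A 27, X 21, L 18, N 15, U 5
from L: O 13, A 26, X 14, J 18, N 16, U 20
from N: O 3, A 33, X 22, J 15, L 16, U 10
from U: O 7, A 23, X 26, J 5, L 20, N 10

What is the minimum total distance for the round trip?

With 6 stops there are 6!/2 = 360 distinct round trips (a route and its reverse cost the same).
O→A→X→J→L→N→U→O: 30+32+21+18+16+10+7 = 134
O→A→X→J→L→U→N→O: 30+32+21+18+20+10+3 = 134
O→A→X→J→N→L→U→O: 30+32+21+15+16+20+7 = 141
O→A→X→J→N→U→L→O: 30+32+21+15+10+20+13 = 141
O→A→X→J→U→L→N→O: 30+32+21+5+20+16+3 = 127
O→A→X→J→U→N→L→O: 30+32+21+5+10+16+13 = 127
O→A→X→L→J→N→U→O: 30+32+14+18+15+10+7 = 126
O→A→X→L→J→U→N→O: 30+32+14+18+5+10+3 = 112
… (352 more)
O→L→X→A→J→U→N→O: 13+14+32+27+5+10+3 = 104  ← best
The minimum is 104.
One optimal route: O → L → X → A → J → U → N → O (or its reverse).

Minimum total distance: 104 blocks.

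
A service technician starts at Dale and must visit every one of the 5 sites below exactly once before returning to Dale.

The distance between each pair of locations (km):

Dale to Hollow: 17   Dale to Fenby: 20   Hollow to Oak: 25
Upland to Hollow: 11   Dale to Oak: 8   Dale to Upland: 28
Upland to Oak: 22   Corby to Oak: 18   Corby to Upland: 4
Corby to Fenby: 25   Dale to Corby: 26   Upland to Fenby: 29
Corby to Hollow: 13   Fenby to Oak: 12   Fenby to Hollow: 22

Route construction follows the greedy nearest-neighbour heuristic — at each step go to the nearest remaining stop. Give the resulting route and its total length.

Nearest-neighbour total = 83 km; route Dale → Oak → Fenby → Hollow → Upland → Corby → Dale.

At Dale the remaining stops are Oak 8, Hollow 17, Fenby 20, Corby 26, Upland 28; go to Oak.
At Oak the remaining stops are Fenby 12, Corby 18, Upland 22, Hollow 25; go to Fenby.
At Fenby the remaining stops are Hollow 22, Corby 25, Upland 29; go to Hollow.
At Hollow the remaining stops are Upland 11, Corby 13; go to Upland.
At Upland the remaining stops are Corby 4; go to Corby.
Return Corby→Dale: 26.
Total = 8 + 12 + 22 + 11 + 4 + 26 = 83.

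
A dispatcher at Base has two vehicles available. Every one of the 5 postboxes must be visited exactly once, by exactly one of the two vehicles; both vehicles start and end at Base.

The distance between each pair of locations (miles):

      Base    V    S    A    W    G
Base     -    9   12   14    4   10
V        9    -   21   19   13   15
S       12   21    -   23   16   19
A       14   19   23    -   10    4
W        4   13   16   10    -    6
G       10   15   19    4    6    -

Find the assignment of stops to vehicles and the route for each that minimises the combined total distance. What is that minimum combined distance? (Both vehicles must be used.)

Try each way of splitting the stops between the two vehicles (each non-empty) and, for each split, find the best tour for each vehicle:
  {V} + {S, A, W, G}: 18 + 49 = 67
  {S} + {V, A, W, G}: 24 + 42 = 66
  {V, S} + {A, W, G}: 42 + 28 = 70
  {A} + {V, S, W, G}: 28 + 58 = 86
  {V, A} + {S, W, G}: 42 + 41 = 83
  {S, A} + {V, W, G}: 49 + 34 = 83
  … (15 splits in total)
Best: vehicle 1 Base → S → Base = 24; vehicle 2 Base → V → A → G → W → Base = 42; combined 66.

66 miles — the smallest possible combined total.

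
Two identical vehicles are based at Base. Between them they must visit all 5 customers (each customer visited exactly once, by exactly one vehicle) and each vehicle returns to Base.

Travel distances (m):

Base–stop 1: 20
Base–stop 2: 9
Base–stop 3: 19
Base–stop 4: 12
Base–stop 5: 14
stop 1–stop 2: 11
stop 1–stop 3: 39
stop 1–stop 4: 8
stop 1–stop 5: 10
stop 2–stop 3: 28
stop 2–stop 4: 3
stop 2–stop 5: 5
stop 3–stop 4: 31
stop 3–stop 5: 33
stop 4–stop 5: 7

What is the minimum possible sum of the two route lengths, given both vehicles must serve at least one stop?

Check every non-empty split of the stops between the two vehicles; for each half take its own optimal tour:
  {stop 1} + {stop 2, stop 3, stop 4, stop 5}: 40 + 71 = 111
  {stop 2} + {stop 1, stop 3, stop 4, stop 5}: 18 + 82 = 100
  {stop 1, stop 2} + {stop 3, stop 4, stop 5}: 40 + 71 = 111
  {stop 3} + {stop 1, stop 2, stop 4, stop 5}: 38 + 44 = 82
  {stop 1, stop 3} + {stop 2, stop 4, stop 5}: 78 + 33 = 111
  {stop 2, stop 3} + {stop 1, stop 4, stop 5}: 56 + 44 = 100
  … (15 splits in total)
Best: vehicle 1 Base → stop 3 → Base = 38; vehicle 2 Base → stop 2 → stop 4 → stop 1 → stop 5 → Base = 44; combined 82.

82 m — the smallest possible combined total.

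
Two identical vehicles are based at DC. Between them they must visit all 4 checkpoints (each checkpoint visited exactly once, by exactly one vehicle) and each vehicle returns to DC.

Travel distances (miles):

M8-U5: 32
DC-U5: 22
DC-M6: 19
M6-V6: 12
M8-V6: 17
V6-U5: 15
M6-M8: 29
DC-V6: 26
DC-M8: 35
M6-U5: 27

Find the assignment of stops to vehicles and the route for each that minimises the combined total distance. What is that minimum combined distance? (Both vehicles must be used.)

Check every non-empty split of the stops between the two vehicles; for each half take its own optimal tour:
  {M6} + {M8, V6, U5}: 38 + 89 = 127
  {M8} + {M6, V6, U5}: 70 + 68 = 138
  {M6, M8} + {V6, U5}: 83 + 63 = 146
  {V6} + {M6, M8, U5}: 52 + 102 = 154
  {M6, V6} + {M8, U5}: 57 + 89 = 146
  {M8, V6} + {M6, U5}: 78 + 68 = 146
  … (7 splits in total)
Best: vehicle 1 DC → M6 → DC = 38; vehicle 2 DC → M8 → V6 → U5 → DC = 89; combined 127.

Minimum combined distance: 127 miles.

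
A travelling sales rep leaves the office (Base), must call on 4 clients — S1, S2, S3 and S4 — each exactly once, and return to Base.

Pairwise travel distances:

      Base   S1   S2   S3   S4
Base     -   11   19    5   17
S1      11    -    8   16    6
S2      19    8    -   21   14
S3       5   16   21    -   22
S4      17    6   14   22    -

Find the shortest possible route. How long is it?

There are 12 distinct closed tours to check (reversals are equivalent).
Base→S1→S2→S3→S4→Base: 11+8+21+22+17 = 79
Base→S1→S2→S4→S3→Base: 11+8+14+22+5 = 60
Base→S1→S3→S2→S4→Base: 11+16+21+14+17 = 79
Base→S1→S3→S4→S2→Base: 11+16+22+14+19 = 82
Base→S1→S4→S2→S3→Base: 11+6+14+21+5 = 57
Base→S1→S4→S3→S2→Base: 11+6+22+21+19 = 79
Base→S2→S1→S3→S4→Base: 19+8+16+22+17 = 82
Base→S2→S1→S4→S3→Base: 19+8+6+22+5 = 60
Base→S2→S3→S1→S4→Base: 19+21+16+6+17 = 79
Base→S2→S4→S1→S3→Base: 19+14+6+16+5 = 60
Base→S3→S1→S2→S4→Base: 5+16+8+14+17 = 60
Base→S3→S2→S1→S4→Base: 5+21+8+6+17 = 57
The minimum is 57.
One optimal route: Base → S1 → S4 → S2 → S3 → Base (or its reverse).

57 — the shortest possible round trip.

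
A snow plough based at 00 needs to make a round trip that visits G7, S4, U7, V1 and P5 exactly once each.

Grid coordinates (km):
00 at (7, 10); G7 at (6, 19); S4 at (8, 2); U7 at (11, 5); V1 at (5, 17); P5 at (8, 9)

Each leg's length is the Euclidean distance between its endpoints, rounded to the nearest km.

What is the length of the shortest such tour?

Shortest round trip = 36 km.

With 5 stops there are 5!/2 = 60 distinct round trips (a route and its reverse cost the same).
00 - G7 - S4 - U7 - V1 - P5 - 00: 9+17+4+13+9+1 = 53
00 - G7 - S4 - U7 - P5 - V1 - 00: 9+17+4+5+9+7 = 51
00 - G7 - S4 - V1 - U7 - P5 - 00: 9+17+15+13+5+1 = 60
00 - G7 - S4 - V1 - P5 - U7 - 00: 9+17+15+9+5+6 = 61
00 - G7 - S4 - P5 - U7 - V1 - 00: 9+17+7+5+13+7 = 58
00 - G7 - S4 - P5 - V1 - U7 - 00: 9+17+7+9+13+6 = 61
00 - G7 - U7 - S4 - V1 - P5 - 00: 9+15+4+15+9+1 = 53
00 - G7 - U7 - S4 - P5 - V1 - 00: 9+15+4+7+9+7 = 51
00 - G7 - U7 - V1 - S4 - P5 - 00: 9+15+13+15+7+1 = 60
00 - G7 - U7 - V1 - P5 - S4 - 00: 9+15+13+9+7+8 = 61
00 - G7 - U7 - P5 - S4 - V1 - 00: 9+15+5+7+15+7 = 58
00 - G7 - U7 - P5 - V1 - S4 - 00: 9+15+5+9+15+8 = 61
00 - G7 - V1 - S4 - U7 - P5 - 00: 9+2+15+4+5+1 = 36
00 - G7 - V1 - S4 - P5 - U7 - 00: 9+2+15+7+5+6 = 44
… (46 more)
The minimum is 36.
One optimal route: 00 → G7 → V1 → S4 → U7 → P5 → 00 (or its reverse).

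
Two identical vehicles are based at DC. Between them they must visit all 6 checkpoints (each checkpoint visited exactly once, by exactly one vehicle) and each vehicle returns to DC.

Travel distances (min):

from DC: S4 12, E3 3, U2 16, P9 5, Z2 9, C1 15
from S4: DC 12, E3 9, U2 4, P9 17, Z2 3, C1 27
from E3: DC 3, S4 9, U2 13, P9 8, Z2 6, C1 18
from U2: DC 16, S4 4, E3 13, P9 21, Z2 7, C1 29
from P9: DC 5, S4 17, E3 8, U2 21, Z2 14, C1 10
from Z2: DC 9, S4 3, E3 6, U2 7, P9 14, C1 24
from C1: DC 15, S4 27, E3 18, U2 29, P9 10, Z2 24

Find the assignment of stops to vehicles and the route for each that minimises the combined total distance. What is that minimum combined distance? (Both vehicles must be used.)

There are 2^5 − 1 = 31 ways to divide the 6 stops into two non-empty groups. For each, the best each vehicle can do is its own shortest tour through its group:
  {S4} + {E3, U2, P9, Z2, C1}: 24 + 60 = 84
  {E3} + {S4, U2, P9, Z2, C1}: 6 + 60 = 66
  {S4, E3} + {U2, P9, Z2, C1}: 24 + 60 = 84
  {U2} + {S4, E3, P9, Z2, C1}: 32 + 54 = 86
  {S4, U2} + {E3, P9, Z2, C1}: 32 + 48 = 80
  {E3, U2} + {S4, P9, Z2, C1}: 32 + 54 = 86
  … (31 splits in total)
  {S4, E3, U2, Z2} + {P9, C1}: 32 + 30 = 62  ← best
Best: vehicle 1 DC → S4 → U2 → Z2 → E3 → DC = 32; vehicle 2 DC → P9 → C1 → DC = 30; combined 62.

62 min — the smallest possible combined total.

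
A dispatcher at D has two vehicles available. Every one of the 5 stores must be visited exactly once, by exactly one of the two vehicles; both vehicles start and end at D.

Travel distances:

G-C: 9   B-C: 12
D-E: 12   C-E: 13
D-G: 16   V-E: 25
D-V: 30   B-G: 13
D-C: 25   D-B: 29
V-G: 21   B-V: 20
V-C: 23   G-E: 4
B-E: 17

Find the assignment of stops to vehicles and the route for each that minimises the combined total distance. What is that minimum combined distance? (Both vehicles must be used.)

111 — the smallest possible combined total.

There are 2^4 − 1 = 15 ways to divide the 5 stops into two non-empty groups. For each, the best each vehicle can do is its own shortest tour through its group:
  {B} + {V, G, C, E}: 58 + 78 = 136
  {V} + {B, G, C, E}: 60 + 66 = 126
  {B, V} + {G, C, E}: 79 + 50 = 129
  {G} + {B, V, C, E}: 32 + 87 = 119
  {B, G} + {V, C, E}: 58 + 78 = 136
  {V, G} + {B, C, E}: 67 + 66 = 133
  … (15 splits in total)
  {B, V, G, C} + {E}: 87 + 24 = 111  ← best
Best: vehicle 1 D → V → B → C → G → D = 87; vehicle 2 D → E → D = 24; combined 111.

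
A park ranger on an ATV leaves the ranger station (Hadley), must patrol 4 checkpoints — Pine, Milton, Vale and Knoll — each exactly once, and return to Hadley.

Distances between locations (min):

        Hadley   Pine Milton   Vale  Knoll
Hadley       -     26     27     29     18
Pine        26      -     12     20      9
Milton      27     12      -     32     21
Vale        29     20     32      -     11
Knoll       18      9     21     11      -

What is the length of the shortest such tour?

Minimum total distance: 88 min.

Hadley - Pine - Milton - Vale - Knoll - Hadley: 26+12+32+11+18 = 99
Hadley - Pine - Milton - Knoll - Vale - Hadley: 26+12+21+11+29 = 99
Hadley - Pine - Vale - Milton - Knoll - Hadley: 26+20+32+21+18 = 117
Hadley - Pine - Vale - Knoll - Milton - Hadley: 26+20+11+21+27 = 105
Hadley - Pine - Knoll - Milton - Vale - Hadley: 26+9+21+32+29 = 117
Hadley - Pine - Knoll - Vale - Milton - Hadley: 26+9+11+32+27 = 105
Hadley - Milton - Pine - Vale - Knoll - Hadley: 27+12+20+11+18 = 88
Hadley - Milton - Pine - Knoll - Vale - Hadley: 27+12+9+11+29 = 88
Hadley - Milton - Vale - Pine - Knoll - Hadley: 27+32+20+9+18 = 106
Hadley - Milton - Knoll - Pine - Vale - Hadley: 27+21+9+20+29 = 106
Hadley - Vale - Pine - Milton - Knoll - Hadley: 29+20+12+21+18 = 100
Hadley - Vale - Milton - Pine - Knoll - Hadley: 29+32+12+9+18 = 100
The minimum is 88.
One optimal route: Hadley → Milton → Pine → Vale → Knoll → Hadley (or its reverse).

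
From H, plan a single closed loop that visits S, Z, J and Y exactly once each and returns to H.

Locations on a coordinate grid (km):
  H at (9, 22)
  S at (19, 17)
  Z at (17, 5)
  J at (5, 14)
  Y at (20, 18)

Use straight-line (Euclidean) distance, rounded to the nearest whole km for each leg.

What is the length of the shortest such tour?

With 4 stops there are 4!/2 = 12 distinct round trips (a route and its reverse cost the same).
H - S - Z - J - Y - H: 11+12+15+16+12 = 66
H - S - Z - Y - J - H: 11+12+13+16+9 = 61
H - S - J - Z - Y - H: 11+14+15+13+12 = 65
H - S - J - Y - Z - H: 11+14+16+13+19 = 73
H - S - Y - Z - J - H: 11+1+13+15+9 = 49
H - S - Y - J - Z - H: 11+1+16+15+19 = 62
H - Z - S - J - Y - H: 19+12+14+16+12 = 73
H - Z - S - Y - J - H: 19+12+1+16+9 = 57
H - Z - J - S - Y - H: 19+15+14+1+12 = 61
H - Z - Y - S - J - H: 19+13+1+14+9 = 56
H - J - S - Z - Y - H: 9+14+12+13+12 = 60
H - J - Z - S - Y - H: 9+15+12+1+12 = 49
The minimum is 49.
One optimal route: H → S → Y → Z → J → H (or its reverse).

Minimum total distance: 49 km.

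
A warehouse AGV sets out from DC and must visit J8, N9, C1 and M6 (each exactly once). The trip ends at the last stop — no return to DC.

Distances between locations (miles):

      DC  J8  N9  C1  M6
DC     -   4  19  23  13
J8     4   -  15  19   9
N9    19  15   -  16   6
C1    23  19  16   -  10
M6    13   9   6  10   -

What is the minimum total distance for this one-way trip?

There are 4! = 24 possible orderings.
DC→J8→N9→C1→M6: 4+15+16+10 = 45
DC→J8→N9→M6→C1: 4+15+6+10 = 35
DC→J8→C1→N9→M6: 4+19+16+6 = 45
DC→J8→C1→M6→N9: 4+19+10+6 = 39
DC→J8→M6→N9→C1: 4+9+6+16 = 35
DC→J8→M6→C1→N9: 4+9+10+16 = 39
DC→N9→J8→C1→M6: 19+15+19+10 = 63
DC→N9→J8→M6→C1: 19+15+9+10 = 53
DC→N9→C1→J8→M6: 19+16+19+9 = 63
DC→N9→C1→M6→J8: 19+16+10+9 = 54
DC→N9→M6→J8→C1: 19+6+9+19 = 53
DC→N9→M6→C1→J8: 19+6+10+19 = 54
DC→C1→J8→N9→M6: 23+19+15+6 = 63
DC→C1→J8→M6→N9: 23+19+9+6 = 57
… (10 more)
The minimum is 35.
One shortest path: DC → J8 → N9 → M6 → C1.

Shortest open route: 35 miles.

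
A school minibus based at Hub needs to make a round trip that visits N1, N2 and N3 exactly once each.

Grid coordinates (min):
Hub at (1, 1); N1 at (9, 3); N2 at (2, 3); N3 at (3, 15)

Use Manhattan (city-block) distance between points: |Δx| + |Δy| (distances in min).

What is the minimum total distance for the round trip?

Shortest round trip = 44 min.

With 3 stops there are 3!/2 = 3 distinct round trips (a route and its reverse cost the same).
Hub→N1→N2→N3→Hub: 10+7+13+16 = 46
Hub→N1→N3→N2→Hub: 10+18+13+3 = 44
Hub→N2→N1→N3→Hub: 3+7+18+16 = 44
The minimum is 44.
One optimal route: Hub → N1 → N3 → N2 → Hub (or its reverse).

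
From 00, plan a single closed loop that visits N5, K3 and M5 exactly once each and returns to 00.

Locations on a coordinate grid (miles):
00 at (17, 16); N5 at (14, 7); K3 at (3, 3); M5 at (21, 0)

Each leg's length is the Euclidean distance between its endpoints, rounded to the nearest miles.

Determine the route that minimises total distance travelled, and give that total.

Shortest round trip = 55 miles.

00 - N5 - K3 - M5 - 00: 9+12+18+16 = 55
00 - N5 - M5 - K3 - 00: 9+10+18+19 = 56
00 - K3 - N5 - M5 - 00: 19+12+10+16 = 57
The minimum is 55.
One optimal route: 00 → N5 → K3 → M5 → 00 (or its reverse).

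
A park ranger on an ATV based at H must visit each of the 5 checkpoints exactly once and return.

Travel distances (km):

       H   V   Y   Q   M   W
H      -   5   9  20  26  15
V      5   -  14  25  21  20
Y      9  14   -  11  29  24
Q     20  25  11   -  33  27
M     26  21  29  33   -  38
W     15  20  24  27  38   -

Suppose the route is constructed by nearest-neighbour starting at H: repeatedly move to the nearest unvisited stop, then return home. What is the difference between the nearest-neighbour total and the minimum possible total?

Excess over optimum: 13 km.

From H: V=5, Y=9, W=15, Q=20, M=26 → choose V (5).
From V: Y=14, W=20, M=21, Q=25 → choose Y (14).
From Y: Q=11, W=24, M=29 → choose Q (11).
From Q: W=27, M=33 → choose W (27).
From W: M=38 → choose M (38).
NN route H → V → Y → Q → W → M → H costs 121.
Optimal: H → V → M → Y → Q → W → H costs 108 (by enumerating all 60 distinct tours).
Excess = 121 − 108 = 13.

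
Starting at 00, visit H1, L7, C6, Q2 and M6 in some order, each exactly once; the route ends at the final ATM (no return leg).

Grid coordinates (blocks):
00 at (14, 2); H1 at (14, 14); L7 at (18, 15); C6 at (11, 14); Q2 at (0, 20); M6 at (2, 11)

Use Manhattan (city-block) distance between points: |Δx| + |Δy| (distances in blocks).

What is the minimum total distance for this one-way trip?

There are 5! = 120 possible orderings.
00→H1→L7→C6→Q2→M6: 12+5+8+17+11 = 53
00→H1→L7→C6→M6→Q2: 12+5+8+12+11 = 48
00→H1→L7→Q2→C6→M6: 12+5+23+17+12 = 69
00→H1→L7→Q2→M6→C6: 12+5+23+11+12 = 63
00→H1→L7→M6→C6→Q2: 12+5+20+12+17 = 66
00→H1→L7→M6→Q2→C6: 12+5+20+11+17 = 65
00→H1→C6→L7→Q2→M6: 12+3+8+23+11 = 57
00→H1→C6→L7→M6→Q2: 12+3+8+20+11 = 54
00→H1→C6→Q2→L7→M6: 12+3+17+23+20 = 75
00→H1→C6→Q2→M6→L7: 12+3+17+11+20 = 63
00→H1→C6→M6→L7→Q2: 12+3+12+20+23 = 70
00→H1→C6→M6→Q2→L7: 12+3+12+11+23 = 61
00→H1→Q2→L7→C6→M6: 12+20+23+8+12 = 75
00→H1→Q2→L7→M6→C6: 12+20+23+20+12 = 87
… (106 more)
The minimum is 48.
One shortest path: 00 → H1 → L7 → C6 → M6 → Q2.

Shortest open route: 48 blocks.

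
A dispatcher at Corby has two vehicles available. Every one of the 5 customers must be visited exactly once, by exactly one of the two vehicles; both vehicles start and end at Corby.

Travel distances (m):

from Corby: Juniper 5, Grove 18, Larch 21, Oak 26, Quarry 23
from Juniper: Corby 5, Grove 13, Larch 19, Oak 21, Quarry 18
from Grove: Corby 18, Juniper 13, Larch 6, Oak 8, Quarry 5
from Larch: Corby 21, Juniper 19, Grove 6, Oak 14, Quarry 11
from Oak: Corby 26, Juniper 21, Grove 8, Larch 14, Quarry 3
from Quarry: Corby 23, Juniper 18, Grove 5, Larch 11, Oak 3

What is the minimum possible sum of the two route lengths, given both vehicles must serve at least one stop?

Minimum combined distance: 71 m.

Try each way of splitting the stops between the two vehicles (each non-empty) and, for each split, find the best tour for each vehicle:
  {Juniper} + {Grove, Larch, Oak, Quarry}: 10 + 61 = 71
  {Grove} + {Juniper, Larch, Oak, Quarry}: 36 + 61 = 97
  {Juniper, Grove} + {Larch, Oak, Quarry}: 36 + 61 = 97
  {Larch} + {Juniper, Grove, Oak, Quarry}: 42 + 52 = 94
  {Juniper, Larch} + {Grove, Oak, Quarry}: 45 + 52 = 97
  {Grove, Larch} + {Juniper, Oak, Quarry}: 45 + 52 = 97
  … (15 splits in total)
Best: vehicle 1 Corby → Juniper → Corby = 10; vehicle 2 Corby → Grove → Oak → Quarry → Larch → Corby = 61; combined 71.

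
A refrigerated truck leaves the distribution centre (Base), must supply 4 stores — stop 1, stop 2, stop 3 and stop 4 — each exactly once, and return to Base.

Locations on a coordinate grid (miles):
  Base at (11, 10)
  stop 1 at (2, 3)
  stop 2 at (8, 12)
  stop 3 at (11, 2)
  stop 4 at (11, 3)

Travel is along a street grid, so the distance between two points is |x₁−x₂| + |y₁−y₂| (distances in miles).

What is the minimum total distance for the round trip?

38 miles — the shortest possible round trip.

With 4 stops there are 4!/2 = 12 distinct round trips (a route and its reverse cost the same).
Base→stop 1→stop 2→stop 3→stop 4→Base: 16+15+13+1+7 = 52
Base→stop 1→stop 2→stop 4→stop 3→Base: 16+15+12+1+8 = 52
Base→stop 1→stop 3→stop 2→stop 4→Base: 16+10+13+12+7 = 58
Base→stop 1→stop 3→stop 4→stop 2→Base: 16+10+1+12+5 = 44
Base→stop 1→stop 4→stop 2→stop 3→Base: 16+9+12+13+8 = 58
Base→stop 1→stop 4→stop 3→stop 2→Base: 16+9+1+13+5 = 44
Base→stop 2→stop 1→stop 3→stop 4→Base: 5+15+10+1+7 = 38
Base→stop 2→stop 1→stop 4→stop 3→Base: 5+15+9+1+8 = 38
Base→stop 2→stop 3→stop 1→stop 4→Base: 5+13+10+9+7 = 44
Base→stop 2→stop 4→stop 1→stop 3→Base: 5+12+9+10+8 = 44
Base→stop 3→stop 1→stop 2→stop 4→Base: 8+10+15+12+7 = 52
Base→stop 3→stop 2→stop 1→stop 4→Base: 8+13+15+9+7 = 52
The minimum is 38.
One optimal route: Base → stop 2 → stop 1 → stop 3 → stop 4 → Base (or its reverse).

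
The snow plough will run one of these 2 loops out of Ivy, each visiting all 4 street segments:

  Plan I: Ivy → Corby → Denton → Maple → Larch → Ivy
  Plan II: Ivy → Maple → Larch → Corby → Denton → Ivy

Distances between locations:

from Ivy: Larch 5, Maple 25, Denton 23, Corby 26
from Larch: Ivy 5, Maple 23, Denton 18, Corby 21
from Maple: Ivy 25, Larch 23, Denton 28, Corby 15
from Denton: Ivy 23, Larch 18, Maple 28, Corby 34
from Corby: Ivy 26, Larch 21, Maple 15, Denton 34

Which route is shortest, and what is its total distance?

116 — Plan I is the shortest.

Plan I: 26 + 34 + 28 + 23 + 5 = 116
Plan II: 25 + 23 + 21 + 34 + 23 = 126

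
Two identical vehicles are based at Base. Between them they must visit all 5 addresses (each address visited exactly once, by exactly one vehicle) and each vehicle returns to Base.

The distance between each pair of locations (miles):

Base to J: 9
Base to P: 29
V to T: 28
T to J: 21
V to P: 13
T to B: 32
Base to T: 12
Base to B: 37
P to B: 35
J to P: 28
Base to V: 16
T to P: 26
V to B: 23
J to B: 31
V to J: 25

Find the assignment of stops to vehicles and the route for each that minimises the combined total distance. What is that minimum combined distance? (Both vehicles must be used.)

126 miles — the smallest possible combined total.

Try each way of splitting the stops between the two vehicles (each non-empty) and, for each split, find the best tour for each vehicle:
  {V} + {T, J, P, B}: 32 + 113 = 145
  {T} + {V, J, P, B}: 24 + 104 = 128
  {V, T} + {J, P, B}: 56 + 104 = 160
  {J} + {V, T, P, B}: 18 + 108 = 126
  {V, J} + {T, P, B}: 50 + 108 = 158
  {T, J} + {V, P, B}: 42 + 101 = 143
  … (15 splits in total)
Best: vehicle 1 Base → J → Base = 18; vehicle 2 Base → V → P → B → T → Base = 108; combined 126.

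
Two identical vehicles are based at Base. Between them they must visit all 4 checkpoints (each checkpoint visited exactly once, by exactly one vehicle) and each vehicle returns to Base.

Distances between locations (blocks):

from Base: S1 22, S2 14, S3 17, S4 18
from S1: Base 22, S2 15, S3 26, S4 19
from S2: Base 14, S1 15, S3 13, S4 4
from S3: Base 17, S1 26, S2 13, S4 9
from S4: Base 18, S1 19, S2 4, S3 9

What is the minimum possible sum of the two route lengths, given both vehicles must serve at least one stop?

Check every non-empty split of the stops between the two vehicles; for each half take its own optimal tour:
  {S1} + {S2, S3, S4}: 44 + 44 = 88
  {S2} + {S1, S3, S4}: 28 + 67 = 95
  {S1, S2} + {S3, S4}: 51 + 44 = 95
  {S3} + {S1, S2, S4}: 34 + 59 = 93
  {S1, S3} + {S2, S4}: 65 + 36 = 101
  {S2, S3} + {S1, S4}: 44 + 59 = 103
  … (7 splits in total)
Best: vehicle 1 Base → S1 → Base = 44; vehicle 2 Base → S2 → S4 → S3 → Base = 44; combined 88.

88 blocks — the smallest possible combined total.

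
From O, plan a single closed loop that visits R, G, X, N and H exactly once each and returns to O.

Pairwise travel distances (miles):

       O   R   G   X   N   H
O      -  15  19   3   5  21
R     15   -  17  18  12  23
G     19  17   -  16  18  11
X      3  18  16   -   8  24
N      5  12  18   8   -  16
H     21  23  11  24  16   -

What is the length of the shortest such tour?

70 miles — the shortest possible round trip.

There are 60 distinct closed tours to check (reversals are equivalent).
O-R-G-X-N-H-O: 15+17+16+8+16+21 = 93
O-R-G-X-H-N-O: 15+17+16+24+16+5 = 93
O-R-G-N-X-H-O: 15+17+18+8+24+21 = 103
O-R-G-N-H-X-O: 15+17+18+16+24+3 = 93
O-R-G-H-X-N-O: 15+17+11+24+8+5 = 80
O-R-G-H-N-X-O: 15+17+11+16+8+3 = 70
O-R-X-G-N-H-O: 15+18+16+18+16+21 = 104
O-R-X-G-H-N-O: 15+18+16+11+16+5 = 81
O-R-X-N-G-H-O: 15+18+8+18+11+21 = 91
O-R-X-N-H-G-O: 15+18+8+16+11+19 = 87
O-R-X-H-G-N-O: 15+18+24+11+18+5 = 91
O-R-X-H-N-G-O: 15+18+24+16+18+19 = 110
O-R-N-G-X-H-O: 15+12+18+16+24+21 = 106
O-R-N-G-H-X-O: 15+12+18+11+24+3 = 83
… (46 more)
The minimum is 70.
One optimal route: O → R → G → H → N → X → O (or its reverse).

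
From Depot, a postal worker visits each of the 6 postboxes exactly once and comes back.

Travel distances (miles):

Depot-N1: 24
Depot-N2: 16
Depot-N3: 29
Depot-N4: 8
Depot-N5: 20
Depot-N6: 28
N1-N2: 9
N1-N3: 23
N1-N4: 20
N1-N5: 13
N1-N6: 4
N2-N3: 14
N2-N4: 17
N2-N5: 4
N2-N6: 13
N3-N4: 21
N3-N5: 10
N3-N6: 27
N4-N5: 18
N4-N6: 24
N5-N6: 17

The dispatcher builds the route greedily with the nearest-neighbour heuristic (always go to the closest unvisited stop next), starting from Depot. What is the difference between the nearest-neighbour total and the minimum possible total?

10 miles longer than the optimal tour.

From Depot: N4=8, N2=16, N5=20, N1=24, N6=28, N3=29 → choose N4 (8).
From N4: N2=17, N5=18, N1=20, N3=21, N6=24 → choose N2 (17).
From N2: N5=4, N1=9, N6=13, N3=14 → choose N5 (4).
From N5: N3=10, N1=13, N6=17 → choose N3 (10).
From N3: N1=23, N6=27 → choose N1 (23).
From N1: N6=4 → choose N6 (4).
NN route Depot → N4 → N2 → N5 → N3 → N1 → N6 → Depot costs 94.
Optimal: Depot → N1 → N6 → N2 → N5 → N3 → N4 → Depot costs 84 (by enumerating all 360 distinct tours).
Excess = 94 − 84 = 10.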